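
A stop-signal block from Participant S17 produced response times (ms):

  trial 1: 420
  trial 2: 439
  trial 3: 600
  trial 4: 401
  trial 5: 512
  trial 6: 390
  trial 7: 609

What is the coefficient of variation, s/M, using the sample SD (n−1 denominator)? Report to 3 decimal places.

n = 7, Σ = 3371, M = 481.5714
Σ(x−M)² = 51669.714; s = √(51669.714/6) = 92.7988
CV = 92.7988 / 481.5714 = 0.19270

0.193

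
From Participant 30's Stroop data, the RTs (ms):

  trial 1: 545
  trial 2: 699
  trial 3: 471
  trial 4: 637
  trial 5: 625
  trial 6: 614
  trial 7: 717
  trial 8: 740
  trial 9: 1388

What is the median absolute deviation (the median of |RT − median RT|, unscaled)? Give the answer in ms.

80 ms

Sorted: 471, 545, 614, 625, 637, 699, 717, 740, 1388 → median = 637
|x − 637|: 92, 62, 166, 0, 12, 23, 80, 103, 751
Sorted deviations: 0, 12, 23, 62, 80, 92, 103, 166, 751 → MAD = 80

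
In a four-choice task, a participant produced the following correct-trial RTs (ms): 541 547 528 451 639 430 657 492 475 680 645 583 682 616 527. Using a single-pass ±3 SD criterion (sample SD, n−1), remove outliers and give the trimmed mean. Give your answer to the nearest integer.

566 ms

n = 15, ΣRT = 8493, M = 566.200
Σ(x−M)² = 98520.40; s = √(98520.40/14) = 83.888
Cutoffs: 566.200 ± 3·83.888 → [314.5, 817.9]
No RTs fall outside the cutoffs; all 15 retained. Mean = 8493/15 = 566.200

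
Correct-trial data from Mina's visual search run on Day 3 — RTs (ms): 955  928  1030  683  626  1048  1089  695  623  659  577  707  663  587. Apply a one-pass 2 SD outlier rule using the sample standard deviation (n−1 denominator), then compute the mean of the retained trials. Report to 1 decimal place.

776.4 ms

n = 14, ΣRT = 10870, M = 776.429
Σ(x−M)² = 459271.43; s = √(459271.43/13) = 187.959
Cutoffs: 776.429 ± 2·187.959 → [400.5, 1152.3]
No RTs fall outside the cutoffs; all 14 retained. Mean = 10870/14 = 776.429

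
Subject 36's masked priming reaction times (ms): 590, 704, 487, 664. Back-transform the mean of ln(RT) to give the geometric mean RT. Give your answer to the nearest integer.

605 ms

ln(RT): 6.3801, 6.5568, 6.1883, 6.4983
Mean ln(RT) = 25.6234/4 = 6.40586
Geometric mean = exp(6.40586) = 605.38 ms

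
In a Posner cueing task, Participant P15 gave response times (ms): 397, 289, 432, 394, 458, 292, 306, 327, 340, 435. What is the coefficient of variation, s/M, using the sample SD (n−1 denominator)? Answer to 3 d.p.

n = 10, Σ = 3670, M = 367.0000
Σ(x−M)² = 36518.000; s = √(36518.000/9) = 63.6989
CV = 63.6989 / 367.0000 = 0.17357

0.174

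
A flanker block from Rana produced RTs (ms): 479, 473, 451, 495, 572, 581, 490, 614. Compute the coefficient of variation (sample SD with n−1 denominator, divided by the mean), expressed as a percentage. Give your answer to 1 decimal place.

11.6%

n = 8, Σ = 4155, M = 519.3750
Σ(x−M)² = 25433.875; s = √(25433.875/7) = 60.2778
CV = 60.2778 / 519.3750 = 0.11606 = 11.606%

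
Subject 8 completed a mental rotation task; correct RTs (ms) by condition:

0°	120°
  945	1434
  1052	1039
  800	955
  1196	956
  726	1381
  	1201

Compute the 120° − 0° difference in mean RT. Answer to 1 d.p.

M(0°) = 4719/5 = 943.800
M(120°) = 6966/6 = 1161.000
Difference = 1161.000 − 943.800 = 217.200 ms

217.2 ms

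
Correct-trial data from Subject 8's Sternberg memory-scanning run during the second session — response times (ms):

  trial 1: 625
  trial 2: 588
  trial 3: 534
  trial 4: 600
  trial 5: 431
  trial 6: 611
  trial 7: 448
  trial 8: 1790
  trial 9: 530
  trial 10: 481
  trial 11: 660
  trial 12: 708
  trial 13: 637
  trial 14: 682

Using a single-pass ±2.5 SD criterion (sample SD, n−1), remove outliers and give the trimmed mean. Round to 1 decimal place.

n = 14, ΣRT = 9325, M = 666.071
Σ(x−M)² = 1454312.93; s = √(1454312.93/13) = 334.470
Cutoffs: 666.071 ± 2.5·334.470 → [-170.1, 1502.2]
Outside: 1790 → excluded.
Retained (n=13): Σ = 7535, mean = 7535/13 = 579.615

579.6 ms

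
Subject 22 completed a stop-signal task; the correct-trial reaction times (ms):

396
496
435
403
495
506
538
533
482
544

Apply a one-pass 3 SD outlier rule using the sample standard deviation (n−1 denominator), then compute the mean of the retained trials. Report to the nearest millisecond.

n = 10, ΣRT = 4828, M = 482.800
Σ(x−M)² = 26361.60; s = √(26361.60/9) = 54.121
Cutoffs: 482.800 ± 3·54.121 → [320.4, 645.2]
No RTs fall outside the cutoffs; all 10 retained. Mean = 4828/10 = 482.800

483 ms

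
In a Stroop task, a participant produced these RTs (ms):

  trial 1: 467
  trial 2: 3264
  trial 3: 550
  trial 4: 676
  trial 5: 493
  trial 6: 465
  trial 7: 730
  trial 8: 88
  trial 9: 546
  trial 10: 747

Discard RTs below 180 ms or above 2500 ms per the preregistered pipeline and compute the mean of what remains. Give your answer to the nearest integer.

Excluded: 88, 3264
Retained (n=8): Σ = 4674
Mean = 4674/8 = 584.2500

584 ms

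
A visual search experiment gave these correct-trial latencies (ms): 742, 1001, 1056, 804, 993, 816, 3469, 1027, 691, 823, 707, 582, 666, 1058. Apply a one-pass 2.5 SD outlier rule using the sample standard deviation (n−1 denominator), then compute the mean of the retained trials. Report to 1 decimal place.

n = 14, ΣRT = 14435, M = 1031.071
Σ(x−M)² = 6727498.93; s = √(6727498.93/13) = 719.375
Cutoffs: 1031.071 ± 2.5·719.375 → [-767.4, 2829.5]
Outside: 3469 → excluded.
Retained (n=13): Σ = 10966, mean = 10966/13 = 843.538

843.5 ms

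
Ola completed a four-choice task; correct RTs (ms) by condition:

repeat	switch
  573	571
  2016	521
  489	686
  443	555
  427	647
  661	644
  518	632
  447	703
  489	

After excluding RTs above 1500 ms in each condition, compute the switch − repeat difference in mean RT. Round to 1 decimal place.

repeat: exclude 2016
M(repeat) = 4047/8 = 505.875
M(switch) = 4959/8 = 619.875
Difference = 619.875 − 505.875 = 114.000 ms

114.0 ms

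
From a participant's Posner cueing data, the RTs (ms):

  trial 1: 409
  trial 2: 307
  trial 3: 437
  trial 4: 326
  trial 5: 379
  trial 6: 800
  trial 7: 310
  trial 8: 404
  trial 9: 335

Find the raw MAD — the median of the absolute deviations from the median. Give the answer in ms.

53 ms

Sorted: 307, 310, 326, 335, 379, 404, 409, 437, 800 → median = 379
|x − 379|: 30, 72, 58, 53, 0, 421, 69, 25, 44
Sorted deviations: 0, 25, 30, 44, 53, 58, 69, 72, 421 → MAD = 53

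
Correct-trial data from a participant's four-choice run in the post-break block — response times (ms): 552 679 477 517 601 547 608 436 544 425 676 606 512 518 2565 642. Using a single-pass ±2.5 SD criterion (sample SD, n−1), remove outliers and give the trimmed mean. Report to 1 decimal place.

n = 16, ΣRT = 10905, M = 681.562
Σ(x−M)² = 3870923.94; s = √(3870923.94/15) = 507.998
Cutoffs: 681.562 ± 2.5·507.998 → [-588.4, 1951.6]
Outside: 2565 → excluded.
Retained (n=15): Σ = 8340, mean = 8340/15 = 556.000

556.0 ms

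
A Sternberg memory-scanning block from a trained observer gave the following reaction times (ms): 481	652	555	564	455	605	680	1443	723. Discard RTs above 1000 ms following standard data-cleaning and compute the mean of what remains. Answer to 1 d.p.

Excluded: 1443
Retained (n=8): Σ = 4715
Mean = 4715/8 = 589.3750

589.4 ms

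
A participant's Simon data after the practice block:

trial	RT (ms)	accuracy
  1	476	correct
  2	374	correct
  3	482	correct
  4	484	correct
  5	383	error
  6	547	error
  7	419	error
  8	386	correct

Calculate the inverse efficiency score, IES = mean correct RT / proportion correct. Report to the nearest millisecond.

Correct trials (n=5): 476, 374, 482, 484, 386
Mean correct RT = 2202/5 = 440.4000 ms
Proportion correct = 5/8
IES = 440.4000 / (5/8) = 704.640 ms

705 ms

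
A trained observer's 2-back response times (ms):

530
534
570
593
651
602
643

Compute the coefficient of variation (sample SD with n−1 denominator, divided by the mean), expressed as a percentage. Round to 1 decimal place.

8.1%

n = 7, Σ = 4123, M = 589.0000
Σ(x−M)² = 13812.000; s = √(13812.000/6) = 47.9792
CV = 47.9792 / 589.0000 = 0.08146 = 8.146%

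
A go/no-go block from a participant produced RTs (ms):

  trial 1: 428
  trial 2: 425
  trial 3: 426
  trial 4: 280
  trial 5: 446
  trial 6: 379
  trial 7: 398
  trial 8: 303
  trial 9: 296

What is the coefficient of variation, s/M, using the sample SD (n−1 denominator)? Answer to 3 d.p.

n = 9, Σ = 3381, M = 375.6667
Σ(x−M)² = 33942.000; s = √(33942.000/8) = 65.1364
CV = 65.1364 / 375.6667 = 0.17339

0.173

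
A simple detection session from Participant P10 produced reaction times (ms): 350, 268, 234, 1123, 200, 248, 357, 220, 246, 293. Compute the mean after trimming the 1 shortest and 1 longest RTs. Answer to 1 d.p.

Sorted: 200, 220, 234, 246, 248, 268, 293, 350, 357, 1123
Drop lowest 1 (200) and highest 1 (1123)
Remaining (n=8): Σ = 2216, mean = 2216/8 = 277.000

277.0 ms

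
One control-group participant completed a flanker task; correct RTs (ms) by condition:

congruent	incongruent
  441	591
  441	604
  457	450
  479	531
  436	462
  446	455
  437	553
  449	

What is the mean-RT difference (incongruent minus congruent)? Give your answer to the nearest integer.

73 ms

M(congruent) = 3586/8 = 448.250
M(incongruent) = 3646/7 = 520.857
Difference = 520.857 − 448.250 = 72.607 ms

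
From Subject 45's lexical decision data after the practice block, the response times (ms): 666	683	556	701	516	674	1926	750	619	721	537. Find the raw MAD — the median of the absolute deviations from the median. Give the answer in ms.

55 ms

Sorted: 516, 537, 556, 619, 666, 674, 683, 701, 721, 750, 1926 → median = 674
|x − 674|: 8, 9, 118, 27, 158, 0, 1252, 76, 55, 47, 137
Sorted deviations: 0, 8, 9, 27, 47, 55, 76, 118, 137, 158, 1252 → MAD = 55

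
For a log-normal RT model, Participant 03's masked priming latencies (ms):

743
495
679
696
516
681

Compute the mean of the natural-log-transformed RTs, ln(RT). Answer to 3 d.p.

ln(RT): 6.6107, 6.2046, 6.5206, 6.5453, 6.2461, 6.5236
Σ ln(RT) = 38.6509
Mean = 38.6509/6 = 6.44182

6.442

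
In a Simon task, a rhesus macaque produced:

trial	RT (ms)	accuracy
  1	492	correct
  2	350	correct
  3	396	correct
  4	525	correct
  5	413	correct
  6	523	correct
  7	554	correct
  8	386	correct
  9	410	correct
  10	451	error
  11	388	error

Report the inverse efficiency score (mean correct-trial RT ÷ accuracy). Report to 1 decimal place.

549.9 ms

Correct trials (n=9): 492, 350, 396, 525, 413, 523, 554, 386, 410
Mean correct RT = 4049/9 = 449.8889 ms
Proportion correct = 9/11
IES = 449.8889 / (9/11) = 549.864 ms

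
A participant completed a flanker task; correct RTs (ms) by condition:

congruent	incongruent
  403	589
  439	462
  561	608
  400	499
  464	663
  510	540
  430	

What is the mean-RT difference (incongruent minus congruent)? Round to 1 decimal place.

M(congruent) = 3207/7 = 458.143
M(incongruent) = 3361/6 = 560.167
Difference = 560.167 − 458.143 = 102.024 ms

102.0 ms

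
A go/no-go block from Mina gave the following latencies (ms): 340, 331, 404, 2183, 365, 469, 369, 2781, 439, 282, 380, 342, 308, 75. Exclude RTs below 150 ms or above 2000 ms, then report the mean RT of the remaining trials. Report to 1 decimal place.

Excluded: 75, 2183, 2781
Retained (n=11): Σ = 4029
Mean = 4029/11 = 366.2727

366.3 ms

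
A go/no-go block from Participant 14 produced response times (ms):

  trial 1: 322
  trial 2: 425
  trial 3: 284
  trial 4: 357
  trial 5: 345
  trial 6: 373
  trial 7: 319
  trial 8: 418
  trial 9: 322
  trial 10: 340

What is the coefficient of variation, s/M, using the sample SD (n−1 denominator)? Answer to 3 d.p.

n = 10, Σ = 3505, M = 350.5000
Σ(x−M)² = 17834.500; s = √(17834.500/9) = 44.5153
CV = 44.5153 / 350.5000 = 0.12701

0.127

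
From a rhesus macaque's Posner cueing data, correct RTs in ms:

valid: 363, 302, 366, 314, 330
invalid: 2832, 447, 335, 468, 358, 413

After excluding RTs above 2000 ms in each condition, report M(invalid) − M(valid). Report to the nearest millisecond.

invalid: exclude 2832
M(valid) = 1675/5 = 335.000
M(invalid) = 2021/5 = 404.200
Difference = 404.200 − 335.000 = 69.200 ms

69 ms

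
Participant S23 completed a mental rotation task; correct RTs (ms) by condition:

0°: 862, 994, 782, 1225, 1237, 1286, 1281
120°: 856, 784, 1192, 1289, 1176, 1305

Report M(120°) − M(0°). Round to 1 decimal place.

5.0 ms

M(0°) = 7667/7 = 1095.286
M(120°) = 6602/6 = 1100.333
Difference = 1100.333 − 1095.286 = 5.048 ms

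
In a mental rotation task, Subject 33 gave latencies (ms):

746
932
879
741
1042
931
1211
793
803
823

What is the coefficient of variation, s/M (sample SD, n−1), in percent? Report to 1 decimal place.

n = 10, Σ = 8901, M = 890.1000
Σ(x−M)² = 194114.900; s = √(194114.900/9) = 146.8616
CV = 146.8616 / 890.1000 = 0.16499 = 16.499%

16.5%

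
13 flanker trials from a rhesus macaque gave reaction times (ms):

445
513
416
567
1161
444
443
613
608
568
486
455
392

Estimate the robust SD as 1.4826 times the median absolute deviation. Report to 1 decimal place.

Sorted: 392, 416, 443, 444, 445, 455, 486, 513, 567, 568, 608, 613, 1161 → median = 486
|x − 486| sorted: 0, 27, 31, 41, 42, 43, 70, 81, 82, 94, 122, 127, 675 → MAD = 70
Robust SD ≈ 1.4826 × 70 = 103.782

103.8 ms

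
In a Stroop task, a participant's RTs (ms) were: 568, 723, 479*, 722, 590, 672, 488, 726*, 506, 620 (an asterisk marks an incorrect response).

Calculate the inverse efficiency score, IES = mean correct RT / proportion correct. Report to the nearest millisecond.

764 ms

Correct trials (n=8): 568, 723, 722, 590, 672, 488, 506, 620
Mean correct RT = 4889/8 = 611.1250 ms
Proportion correct = 8/10
IES = 611.1250 / (8/10) = 763.906 ms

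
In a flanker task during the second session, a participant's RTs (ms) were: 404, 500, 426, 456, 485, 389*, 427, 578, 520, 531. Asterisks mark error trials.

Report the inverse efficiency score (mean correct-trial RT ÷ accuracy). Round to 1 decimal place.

534.2 ms

Correct trials (n=9): 404, 500, 426, 456, 485, 427, 578, 520, 531
Mean correct RT = 4327/9 = 480.7778 ms
Proportion correct = 9/10
IES = 480.7778 / (9/10) = 534.198 ms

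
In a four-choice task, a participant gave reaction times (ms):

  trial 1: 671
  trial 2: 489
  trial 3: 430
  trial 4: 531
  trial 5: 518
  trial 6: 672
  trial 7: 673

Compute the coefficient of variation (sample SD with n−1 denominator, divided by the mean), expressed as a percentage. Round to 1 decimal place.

17.8%

n = 7, Σ = 3984, M = 569.1429
Σ(x−M)² = 61594.857; s = √(61594.857/6) = 101.3203
CV = 101.3203 / 569.1429 = 0.17802 = 17.802%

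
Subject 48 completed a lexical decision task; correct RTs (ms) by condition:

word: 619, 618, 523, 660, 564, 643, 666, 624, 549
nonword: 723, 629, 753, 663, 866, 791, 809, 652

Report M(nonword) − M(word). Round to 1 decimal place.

M(word) = 5466/9 = 607.333
M(nonword) = 5886/8 = 735.750
Difference = 735.750 − 607.333 = 128.417 ms

128.4 ms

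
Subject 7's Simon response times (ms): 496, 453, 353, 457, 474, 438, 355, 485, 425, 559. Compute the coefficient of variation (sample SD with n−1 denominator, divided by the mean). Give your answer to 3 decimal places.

n = 10, Σ = 4495, M = 449.5000
Σ(x−M)² = 35056.500; s = √(35056.500/9) = 62.4113
CV = 62.4113 / 449.5000 = 0.13885

0.139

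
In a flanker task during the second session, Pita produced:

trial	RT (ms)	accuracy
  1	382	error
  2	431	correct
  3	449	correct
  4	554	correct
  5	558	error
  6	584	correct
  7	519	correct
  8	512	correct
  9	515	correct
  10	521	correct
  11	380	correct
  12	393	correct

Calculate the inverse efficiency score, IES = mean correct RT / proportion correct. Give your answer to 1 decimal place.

Correct trials (n=10): 431, 449, 554, 584, 519, 512, 515, 521, 380, 393
Mean correct RT = 4858/10 = 485.8000 ms
Proportion correct = 10/12
IES = 485.8000 / (10/12) = 582.960 ms

583.0 ms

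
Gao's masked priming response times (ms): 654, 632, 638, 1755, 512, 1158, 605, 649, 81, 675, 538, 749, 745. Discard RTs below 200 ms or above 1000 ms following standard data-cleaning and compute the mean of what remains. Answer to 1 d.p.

Excluded: 81, 1158, 1755
Retained (n=10): Σ = 6397
Mean = 6397/10 = 639.7000

639.7 ms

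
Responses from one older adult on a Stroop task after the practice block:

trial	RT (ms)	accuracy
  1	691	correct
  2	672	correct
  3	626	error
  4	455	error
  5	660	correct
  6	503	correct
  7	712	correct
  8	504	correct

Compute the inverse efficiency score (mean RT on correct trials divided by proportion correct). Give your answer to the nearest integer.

Correct trials (n=6): 691, 672, 660, 503, 712, 504
Mean correct RT = 3742/6 = 623.6667 ms
Proportion correct = 6/8
IES = 623.6667 / (6/8) = 831.556 ms

832 ms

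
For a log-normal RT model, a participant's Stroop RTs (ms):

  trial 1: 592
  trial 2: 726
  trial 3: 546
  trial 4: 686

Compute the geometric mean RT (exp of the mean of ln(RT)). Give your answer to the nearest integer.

633 ms

ln(RT): 6.3835, 6.5876, 6.3026, 6.5309
Mean ln(RT) = 25.8046/4 = 6.45114
Geometric mean = exp(6.45114) = 633.42 ms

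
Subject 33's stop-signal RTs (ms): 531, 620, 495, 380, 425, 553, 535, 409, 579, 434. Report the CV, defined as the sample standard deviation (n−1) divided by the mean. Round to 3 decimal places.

n = 10, Σ = 4961, M = 496.1000
Σ(x−M)² = 58170.900; s = √(58170.900/9) = 80.3955
CV = 80.3955 / 496.1000 = 0.16205

0.162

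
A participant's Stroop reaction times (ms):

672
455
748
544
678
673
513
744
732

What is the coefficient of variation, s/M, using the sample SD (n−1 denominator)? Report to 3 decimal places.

0.169

n = 9, Σ = 5759, M = 639.8889
Σ(x−M)² = 94070.889; s = √(94070.889/8) = 108.4383
CV = 108.4383 / 639.8889 = 0.16946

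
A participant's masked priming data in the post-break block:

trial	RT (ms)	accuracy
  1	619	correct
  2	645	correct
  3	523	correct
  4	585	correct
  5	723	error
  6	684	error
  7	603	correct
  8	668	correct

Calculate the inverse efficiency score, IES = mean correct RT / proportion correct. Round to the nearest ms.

810 ms

Correct trials (n=6): 619, 645, 523, 585, 603, 668
Mean correct RT = 3643/6 = 607.1667 ms
Proportion correct = 6/8
IES = 607.1667 / (6/8) = 809.556 ms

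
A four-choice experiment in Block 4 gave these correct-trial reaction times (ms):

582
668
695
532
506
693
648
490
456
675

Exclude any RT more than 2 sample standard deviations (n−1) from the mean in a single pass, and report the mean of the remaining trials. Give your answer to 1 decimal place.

n = 10, ΣRT = 5945, M = 594.500
Σ(x−M)² = 76544.50; s = √(76544.50/9) = 92.222
Cutoffs: 594.500 ± 2·92.222 → [410.1, 778.9]
No RTs fall outside the cutoffs; all 10 retained. Mean = 5945/10 = 594.500

594.5 ms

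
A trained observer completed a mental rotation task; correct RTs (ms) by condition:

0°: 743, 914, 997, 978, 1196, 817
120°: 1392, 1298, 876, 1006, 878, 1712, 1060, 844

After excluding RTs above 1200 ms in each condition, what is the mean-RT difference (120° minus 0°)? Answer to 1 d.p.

-8.0 ms

120°: exclude 1392, 1298, 1712
M(0°) = 5645/6 = 940.833
M(120°) = 4664/5 = 932.800
Difference = 932.800 − 940.833 = -8.033 ms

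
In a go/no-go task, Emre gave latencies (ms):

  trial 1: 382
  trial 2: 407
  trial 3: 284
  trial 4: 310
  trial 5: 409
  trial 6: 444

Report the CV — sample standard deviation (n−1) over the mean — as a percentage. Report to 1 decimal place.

16.7%

n = 6, Σ = 2236, M = 372.6667
Σ(x−M)² = 19463.333; s = √(19463.333/5) = 62.3912
CV = 62.3912 / 372.6667 = 0.16742 = 16.742%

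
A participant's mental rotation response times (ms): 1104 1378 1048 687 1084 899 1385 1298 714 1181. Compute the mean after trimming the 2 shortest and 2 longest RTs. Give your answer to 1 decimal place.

Sorted: 687, 714, 899, 1048, 1084, 1104, 1181, 1298, 1378, 1385
Drop lowest 2 (687, 714) and highest 2 (1378, 1385)
Remaining (n=6): Σ = 6614, mean = 6614/6 = 1102.333

1102.3 ms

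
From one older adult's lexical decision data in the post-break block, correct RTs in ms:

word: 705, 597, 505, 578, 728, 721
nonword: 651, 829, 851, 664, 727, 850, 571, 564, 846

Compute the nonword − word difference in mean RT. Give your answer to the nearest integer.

M(word) = 3834/6 = 639.000
M(nonword) = 6553/9 = 728.111
Difference = 728.111 − 639.000 = 89.111 ms

89 ms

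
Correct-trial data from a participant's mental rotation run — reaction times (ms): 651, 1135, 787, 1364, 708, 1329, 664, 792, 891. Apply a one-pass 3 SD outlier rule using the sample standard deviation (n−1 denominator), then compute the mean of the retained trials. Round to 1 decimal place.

n = 9, ΣRT = 8321, M = 924.556
Σ(x−M)² = 628210.22; s = √(628210.22/8) = 280.225
Cutoffs: 924.556 ± 3·280.225 → [83.9, 1765.2]
No RTs fall outside the cutoffs; all 9 retained. Mean = 8321/9 = 924.556

924.6 ms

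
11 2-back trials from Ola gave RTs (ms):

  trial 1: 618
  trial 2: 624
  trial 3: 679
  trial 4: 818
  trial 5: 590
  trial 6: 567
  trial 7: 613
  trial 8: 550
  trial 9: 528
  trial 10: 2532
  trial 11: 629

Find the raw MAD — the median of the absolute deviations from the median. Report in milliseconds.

Sorted: 528, 550, 567, 590, 613, 618, 624, 629, 679, 818, 2532 → median = 618
|x − 618|: 0, 6, 61, 200, 28, 51, 5, 68, 90, 1914, 11
Sorted deviations: 0, 5, 6, 11, 28, 51, 61, 68, 90, 200, 1914 → MAD = 51

51 ms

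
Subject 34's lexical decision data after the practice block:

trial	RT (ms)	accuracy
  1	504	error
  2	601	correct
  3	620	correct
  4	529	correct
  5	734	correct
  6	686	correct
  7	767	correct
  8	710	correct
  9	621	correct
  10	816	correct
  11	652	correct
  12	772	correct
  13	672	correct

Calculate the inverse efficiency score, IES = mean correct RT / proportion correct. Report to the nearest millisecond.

Correct trials (n=12): 601, 620, 529, 734, 686, 767, 710, 621, 816, 652, 772, 672
Mean correct RT = 8180/12 = 681.6667 ms
Proportion correct = 12/13
IES = 681.6667 / (12/13) = 738.472 ms

738 ms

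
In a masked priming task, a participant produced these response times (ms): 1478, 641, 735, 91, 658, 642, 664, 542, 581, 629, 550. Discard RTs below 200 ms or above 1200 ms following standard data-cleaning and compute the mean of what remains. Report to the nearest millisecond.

Excluded: 91, 1478
Retained (n=9): Σ = 5642
Mean = 5642/9 = 626.8889

627 ms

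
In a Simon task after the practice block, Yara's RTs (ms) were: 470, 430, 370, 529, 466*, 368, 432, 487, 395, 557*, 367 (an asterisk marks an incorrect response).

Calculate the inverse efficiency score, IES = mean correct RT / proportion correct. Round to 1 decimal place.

Correct trials (n=9): 470, 430, 370, 529, 368, 432, 487, 395, 367
Mean correct RT = 3848/9 = 427.5556 ms
Proportion correct = 9/11
IES = 427.5556 / (9/11) = 522.568 ms

522.6 ms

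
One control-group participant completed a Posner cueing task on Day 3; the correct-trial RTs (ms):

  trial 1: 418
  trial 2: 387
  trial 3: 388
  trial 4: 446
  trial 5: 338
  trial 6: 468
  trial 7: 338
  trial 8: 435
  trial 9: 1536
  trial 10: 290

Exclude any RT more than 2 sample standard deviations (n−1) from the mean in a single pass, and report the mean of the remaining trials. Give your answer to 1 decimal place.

389.8 ms

n = 10, ΣRT = 5044, M = 504.400
Σ(x−M)² = 1209892.40; s = √(1209892.40/9) = 366.650
Cutoffs: 504.400 ± 2·366.650 → [-228.9, 1237.7]
Outside: 1536 → excluded.
Retained (n=9): Σ = 3508, mean = 3508/9 = 389.778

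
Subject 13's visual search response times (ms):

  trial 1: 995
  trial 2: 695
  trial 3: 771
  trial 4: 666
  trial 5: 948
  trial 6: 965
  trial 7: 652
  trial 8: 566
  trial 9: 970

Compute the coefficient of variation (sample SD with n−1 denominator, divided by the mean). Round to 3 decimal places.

n = 9, Σ = 7228, M = 803.1111
Σ(x−M)² = 222448.889; s = √(222448.889/8) = 166.7516
CV = 166.7516 / 803.1111 = 0.20763

0.208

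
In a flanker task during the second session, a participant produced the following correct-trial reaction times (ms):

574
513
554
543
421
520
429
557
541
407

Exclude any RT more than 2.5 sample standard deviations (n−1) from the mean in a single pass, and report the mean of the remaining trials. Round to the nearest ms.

506 ms

n = 10, ΣRT = 5059, M = 505.900
Σ(x−M)² = 35322.90; s = √(35322.90/9) = 62.648
Cutoffs: 505.900 ± 2.5·62.648 → [349.3, 662.5]
No RTs fall outside the cutoffs; all 10 retained. Mean = 5059/10 = 505.900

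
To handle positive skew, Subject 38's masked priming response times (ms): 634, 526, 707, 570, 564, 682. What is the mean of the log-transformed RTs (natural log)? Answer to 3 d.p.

ln(RT): 6.4520, 6.2653, 6.5610, 6.3456, 6.3351, 6.5250
Σ ln(RT) = 38.4841
Mean = 38.4841/6 = 6.41402

6.414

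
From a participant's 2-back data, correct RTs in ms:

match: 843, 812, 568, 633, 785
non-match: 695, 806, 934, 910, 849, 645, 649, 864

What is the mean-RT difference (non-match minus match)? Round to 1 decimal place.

65.8 ms

M(match) = 3641/5 = 728.200
M(non-match) = 6352/8 = 794.000
Difference = 794.000 − 728.200 = 65.800 ms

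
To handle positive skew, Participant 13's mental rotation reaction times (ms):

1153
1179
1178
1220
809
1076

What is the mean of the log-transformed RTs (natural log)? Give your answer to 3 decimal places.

ln(RT): 7.0501, 7.0724, 7.0716, 7.1066, 6.6958, 6.9810
Σ ln(RT) = 41.9775
Mean = 41.9775/6 = 6.99625

6.996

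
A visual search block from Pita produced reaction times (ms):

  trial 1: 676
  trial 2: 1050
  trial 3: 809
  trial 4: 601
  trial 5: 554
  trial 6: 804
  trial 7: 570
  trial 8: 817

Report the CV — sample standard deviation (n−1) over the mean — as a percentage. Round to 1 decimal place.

n = 8, Σ = 5881, M = 735.1250
Σ(x−M)² = 197608.875; s = √(197608.875/7) = 168.0174
CV = 168.0174 / 735.1250 = 0.22856 = 22.856%

22.9%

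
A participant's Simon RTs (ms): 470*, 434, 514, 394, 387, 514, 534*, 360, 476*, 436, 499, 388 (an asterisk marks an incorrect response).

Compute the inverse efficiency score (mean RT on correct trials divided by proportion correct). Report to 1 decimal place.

581.6 ms

Correct trials (n=9): 434, 514, 394, 387, 514, 360, 436, 499, 388
Mean correct RT = 3926/9 = 436.2222 ms
Proportion correct = 9/12
IES = 436.2222 / (9/12) = 581.630 ms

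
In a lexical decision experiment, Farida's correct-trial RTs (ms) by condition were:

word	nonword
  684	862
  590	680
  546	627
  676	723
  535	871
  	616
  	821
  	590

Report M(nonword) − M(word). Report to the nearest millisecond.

M(word) = 3031/5 = 606.200
M(nonword) = 5790/8 = 723.750
Difference = 723.750 − 606.200 = 117.550 ms

118 ms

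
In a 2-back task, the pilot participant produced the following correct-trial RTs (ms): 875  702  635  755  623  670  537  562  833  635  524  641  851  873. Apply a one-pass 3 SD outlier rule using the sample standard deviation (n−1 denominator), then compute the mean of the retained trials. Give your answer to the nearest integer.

n = 14, ΣRT = 9716, M = 694.000
Σ(x−M)² = 198918.00; s = √(198918.00/13) = 123.699
Cutoffs: 694.000 ± 3·123.699 → [322.9, 1065.1]
No RTs fall outside the cutoffs; all 14 retained. Mean = 9716/14 = 694.000

694 ms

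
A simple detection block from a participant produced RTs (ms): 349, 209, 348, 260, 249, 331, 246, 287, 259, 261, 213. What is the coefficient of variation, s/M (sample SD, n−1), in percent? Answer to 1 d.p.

n = 11, Σ = 3012, M = 273.8182
Σ(x−M)² = 24463.636; s = √(24463.636/10) = 49.4607
CV = 49.4607 / 273.8182 = 0.18063 = 18.063%

18.1%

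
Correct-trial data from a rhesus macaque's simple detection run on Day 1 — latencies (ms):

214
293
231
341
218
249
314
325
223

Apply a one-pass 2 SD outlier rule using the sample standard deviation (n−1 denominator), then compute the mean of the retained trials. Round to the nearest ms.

268 ms

n = 9, ΣRT = 2408, M = 267.556
Σ(x−M)² = 20488.22; s = √(20488.22/8) = 50.607
Cutoffs: 267.556 ± 2·50.607 → [166.3, 368.8]
No RTs fall outside the cutoffs; all 9 retained. Mean = 2408/9 = 267.556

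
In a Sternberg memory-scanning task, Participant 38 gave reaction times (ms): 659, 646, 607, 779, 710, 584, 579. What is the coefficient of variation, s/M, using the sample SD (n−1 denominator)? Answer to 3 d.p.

n = 7, Σ = 4564, M = 652.0000
Σ(x−M)² = 31556.000; s = √(31556.000/6) = 72.5213
CV = 72.5213 / 652.0000 = 0.11123

0.111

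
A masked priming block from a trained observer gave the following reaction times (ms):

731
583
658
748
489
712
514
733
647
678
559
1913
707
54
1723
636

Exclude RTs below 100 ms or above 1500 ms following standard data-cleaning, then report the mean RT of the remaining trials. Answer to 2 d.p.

645.77 ms

Excluded: 54, 1723, 1913
Retained (n=13): Σ = 8395
Mean = 8395/13 = 645.7692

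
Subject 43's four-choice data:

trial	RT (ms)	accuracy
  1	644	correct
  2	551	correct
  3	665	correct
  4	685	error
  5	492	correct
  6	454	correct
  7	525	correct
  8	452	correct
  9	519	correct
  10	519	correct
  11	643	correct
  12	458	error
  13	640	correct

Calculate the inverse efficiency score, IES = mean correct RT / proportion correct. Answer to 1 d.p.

Correct trials (n=11): 644, 551, 665, 492, 454, 525, 452, 519, 519, 643, 640
Mean correct RT = 6104/11 = 554.9091 ms
Proportion correct = 11/13
IES = 554.9091 / (11/13) = 655.802 ms

655.8 ms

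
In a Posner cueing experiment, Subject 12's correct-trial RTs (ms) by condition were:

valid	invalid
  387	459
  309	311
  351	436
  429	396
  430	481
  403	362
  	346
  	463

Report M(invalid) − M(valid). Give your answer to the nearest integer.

M(valid) = 2309/6 = 384.833
M(invalid) = 3254/8 = 406.750
Difference = 406.750 − 384.833 = 21.917 ms

22 ms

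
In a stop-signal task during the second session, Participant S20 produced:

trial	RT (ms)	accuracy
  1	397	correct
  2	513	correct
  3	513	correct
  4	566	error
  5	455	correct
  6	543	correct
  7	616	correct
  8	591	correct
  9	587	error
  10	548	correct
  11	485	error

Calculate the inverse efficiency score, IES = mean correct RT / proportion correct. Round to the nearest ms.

Correct trials (n=8): 397, 513, 513, 455, 543, 616, 591, 548
Mean correct RT = 4176/8 = 522.0000 ms
Proportion correct = 8/11
IES = 522.0000 / (8/11) = 717.750 ms

718 ms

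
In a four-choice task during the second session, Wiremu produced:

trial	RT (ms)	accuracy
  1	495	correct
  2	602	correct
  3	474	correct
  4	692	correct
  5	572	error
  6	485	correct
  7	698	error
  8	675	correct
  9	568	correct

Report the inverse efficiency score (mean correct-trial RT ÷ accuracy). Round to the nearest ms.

Correct trials (n=7): 495, 602, 474, 692, 485, 675, 568
Mean correct RT = 3991/7 = 570.1429 ms
Proportion correct = 7/9
IES = 570.1429 / (7/9) = 733.041 ms

733 ms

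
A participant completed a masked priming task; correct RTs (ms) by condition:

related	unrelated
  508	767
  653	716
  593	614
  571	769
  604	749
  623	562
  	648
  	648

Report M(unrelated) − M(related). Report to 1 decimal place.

M(related) = 3552/6 = 592.000
M(unrelated) = 5473/8 = 684.125
Difference = 684.125 − 592.000 = 92.125 ms

92.1 ms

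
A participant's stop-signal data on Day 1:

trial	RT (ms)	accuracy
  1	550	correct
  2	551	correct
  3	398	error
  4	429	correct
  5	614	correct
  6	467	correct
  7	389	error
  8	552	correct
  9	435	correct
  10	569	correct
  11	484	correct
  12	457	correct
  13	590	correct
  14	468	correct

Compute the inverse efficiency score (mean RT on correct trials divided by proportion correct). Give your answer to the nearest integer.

Correct trials (n=12): 550, 551, 429, 614, 467, 552, 435, 569, 484, 457, 590, 468
Mean correct RT = 6166/12 = 513.8333 ms
Proportion correct = 12/14
IES = 513.8333 / (12/14) = 599.472 ms

599 ms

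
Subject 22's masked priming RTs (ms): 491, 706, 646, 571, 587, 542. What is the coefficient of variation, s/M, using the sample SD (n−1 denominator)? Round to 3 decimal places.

n = 6, Σ = 3543, M = 590.5000
Σ(x−M)² = 29065.500; s = √(29065.500/5) = 76.2437
CV = 76.2437 / 590.5000 = 0.12912

0.129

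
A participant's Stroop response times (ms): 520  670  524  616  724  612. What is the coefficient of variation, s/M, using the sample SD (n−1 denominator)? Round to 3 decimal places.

0.131

n = 6, Σ = 3666, M = 611.0000
Σ(x−M)² = 32126.000; s = √(32126.000/5) = 80.1573
CV = 80.1573 / 611.0000 = 0.13119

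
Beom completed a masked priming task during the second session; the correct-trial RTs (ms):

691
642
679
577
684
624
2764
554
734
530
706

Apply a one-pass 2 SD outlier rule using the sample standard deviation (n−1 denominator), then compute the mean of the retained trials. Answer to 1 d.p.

642.1 ms

n = 11, ΣRT = 9185, M = 835.000
Σ(x−M)² = 4136076.00; s = √(4136076.00/10) = 643.123
Cutoffs: 835.000 ± 2·643.123 → [-451.2, 2121.2]
Outside: 2764 → excluded.
Retained (n=10): Σ = 6421, mean = 6421/10 = 642.100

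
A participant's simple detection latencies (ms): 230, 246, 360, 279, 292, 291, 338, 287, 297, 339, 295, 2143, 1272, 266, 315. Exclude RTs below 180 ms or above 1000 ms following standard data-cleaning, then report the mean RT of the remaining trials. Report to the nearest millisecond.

295 ms

Excluded: 1272, 2143
Retained (n=13): Σ = 3835
Mean = 3835/13 = 295.0000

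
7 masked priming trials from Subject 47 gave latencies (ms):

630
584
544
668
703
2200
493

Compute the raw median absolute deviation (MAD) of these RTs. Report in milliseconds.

73 ms

Sorted: 493, 544, 584, 630, 668, 703, 2200 → median = 630
|x − 630|: 0, 46, 86, 38, 73, 1570, 137
Sorted deviations: 0, 38, 46, 73, 86, 137, 1570 → MAD = 73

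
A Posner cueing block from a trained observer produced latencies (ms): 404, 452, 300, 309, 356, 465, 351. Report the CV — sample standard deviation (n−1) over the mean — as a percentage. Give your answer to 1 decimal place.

n = 7, Σ = 2637, M = 376.7143
Σ(x−M)² = 25767.429; s = √(25767.429/6) = 65.5330
CV = 65.5330 / 376.7143 = 0.17396 = 17.396%

17.4%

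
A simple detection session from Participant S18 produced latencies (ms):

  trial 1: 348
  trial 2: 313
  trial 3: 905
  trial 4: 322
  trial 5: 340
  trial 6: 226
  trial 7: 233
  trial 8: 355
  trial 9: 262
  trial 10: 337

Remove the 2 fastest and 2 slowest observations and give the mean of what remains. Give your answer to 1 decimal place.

320.3 ms

Sorted: 226, 233, 262, 313, 322, 337, 340, 348, 355, 905
Drop lowest 2 (226, 233) and highest 2 (355, 905)
Remaining (n=6): Σ = 1922, mean = 1922/6 = 320.333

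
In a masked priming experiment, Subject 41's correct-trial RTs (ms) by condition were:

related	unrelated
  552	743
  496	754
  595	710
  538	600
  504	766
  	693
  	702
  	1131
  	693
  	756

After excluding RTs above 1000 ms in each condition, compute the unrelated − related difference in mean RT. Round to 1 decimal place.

unrelated: exclude 1131
M(related) = 2685/5 = 537.000
M(unrelated) = 6417/9 = 713.000
Difference = 713.000 − 537.000 = 176.000 ms

176.0 ms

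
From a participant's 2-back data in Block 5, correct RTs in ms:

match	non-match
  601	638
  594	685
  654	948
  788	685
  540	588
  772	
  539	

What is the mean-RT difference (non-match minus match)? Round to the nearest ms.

M(match) = 4488/7 = 641.143
M(non-match) = 3544/5 = 708.800
Difference = 708.800 − 641.143 = 67.657 ms

68 ms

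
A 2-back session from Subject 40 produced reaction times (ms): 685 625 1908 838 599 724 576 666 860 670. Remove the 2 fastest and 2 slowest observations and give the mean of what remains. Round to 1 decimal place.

701.3 ms

Sorted: 576, 599, 625, 666, 670, 685, 724, 838, 860, 1908
Drop lowest 2 (576, 599) and highest 2 (860, 1908)
Remaining (n=6): Σ = 4208, mean = 4208/6 = 701.333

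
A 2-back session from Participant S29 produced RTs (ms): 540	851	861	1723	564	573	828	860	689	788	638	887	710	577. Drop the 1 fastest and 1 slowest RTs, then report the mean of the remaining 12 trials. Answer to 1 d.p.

735.5 ms

Sorted: 540, 564, 573, 577, 638, 689, 710, 788, 828, 851, 860, 861, 887, 1723
Drop lowest 1 (540) and highest 1 (1723)
Remaining (n=12): Σ = 8826, mean = 8826/12 = 735.500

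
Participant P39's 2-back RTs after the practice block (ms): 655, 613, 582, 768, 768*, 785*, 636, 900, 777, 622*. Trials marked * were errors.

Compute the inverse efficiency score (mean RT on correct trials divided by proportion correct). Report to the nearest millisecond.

Correct trials (n=7): 655, 613, 582, 768, 636, 900, 777
Mean correct RT = 4931/7 = 704.4286 ms
Proportion correct = 7/10
IES = 704.4286 / (7/10) = 1006.327 ms

1006 ms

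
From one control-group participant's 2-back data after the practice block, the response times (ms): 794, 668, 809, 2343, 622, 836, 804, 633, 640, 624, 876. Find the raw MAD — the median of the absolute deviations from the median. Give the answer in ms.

Sorted: 622, 624, 633, 640, 668, 794, 804, 809, 836, 876, 2343 → median = 794
|x − 794|: 0, 126, 15, 1549, 172, 42, 10, 161, 154, 170, 82
Sorted deviations: 0, 10, 15, 42, 82, 126, 154, 161, 170, 172, 1549 → MAD = 126

126 ms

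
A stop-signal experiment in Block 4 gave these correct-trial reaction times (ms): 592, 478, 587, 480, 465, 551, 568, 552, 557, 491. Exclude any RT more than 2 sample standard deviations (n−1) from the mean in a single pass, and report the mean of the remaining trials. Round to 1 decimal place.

532.1 ms

n = 10, ΣRT = 5321, M = 532.100
Σ(x−M)² = 21096.90; s = √(21096.90/9) = 48.416
Cutoffs: 532.100 ± 2·48.416 → [435.3, 628.9]
No RTs fall outside the cutoffs; all 10 retained. Mean = 5321/10 = 532.100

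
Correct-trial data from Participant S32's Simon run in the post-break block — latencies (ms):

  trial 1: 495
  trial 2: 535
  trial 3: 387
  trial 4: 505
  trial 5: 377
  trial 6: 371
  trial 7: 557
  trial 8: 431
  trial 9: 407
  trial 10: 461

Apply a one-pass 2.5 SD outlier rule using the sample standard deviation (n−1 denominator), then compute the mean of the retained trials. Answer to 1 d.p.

n = 10, ΣRT = 4526, M = 452.600
Σ(x−M)² = 41526.40; s = √(41526.40/9) = 67.927
Cutoffs: 452.600 ± 2.5·67.927 → [282.8, 622.4]
No RTs fall outside the cutoffs; all 10 retained. Mean = 4526/10 = 452.600

452.6 ms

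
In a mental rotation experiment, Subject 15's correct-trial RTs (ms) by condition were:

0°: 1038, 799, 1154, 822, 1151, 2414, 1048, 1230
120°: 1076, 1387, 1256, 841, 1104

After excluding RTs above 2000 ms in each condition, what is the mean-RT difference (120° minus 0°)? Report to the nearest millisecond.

98 ms

0°: exclude 2414
M(0°) = 7242/7 = 1034.571
M(120°) = 5664/5 = 1132.800
Difference = 1132.800 − 1034.571 = 98.229 ms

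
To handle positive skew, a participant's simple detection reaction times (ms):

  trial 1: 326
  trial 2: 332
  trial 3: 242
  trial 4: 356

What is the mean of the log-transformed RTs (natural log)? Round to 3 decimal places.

ln(RT): 5.7869, 5.8051, 5.4889, 5.8749
Σ ln(RT) = 22.9559
Mean = 22.9559/4 = 5.73898

5.739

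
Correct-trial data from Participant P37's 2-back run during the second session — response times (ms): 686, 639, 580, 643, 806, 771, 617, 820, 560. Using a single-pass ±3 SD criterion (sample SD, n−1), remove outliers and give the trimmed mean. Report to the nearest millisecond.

680 ms

n = 9, ΣRT = 6122, M = 680.222
Σ(x−M)² = 75211.56; s = √(75211.56/8) = 96.961
Cutoffs: 680.222 ± 3·96.961 → [389.3, 971.1]
No RTs fall outside the cutoffs; all 9 retained. Mean = 6122/9 = 680.222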